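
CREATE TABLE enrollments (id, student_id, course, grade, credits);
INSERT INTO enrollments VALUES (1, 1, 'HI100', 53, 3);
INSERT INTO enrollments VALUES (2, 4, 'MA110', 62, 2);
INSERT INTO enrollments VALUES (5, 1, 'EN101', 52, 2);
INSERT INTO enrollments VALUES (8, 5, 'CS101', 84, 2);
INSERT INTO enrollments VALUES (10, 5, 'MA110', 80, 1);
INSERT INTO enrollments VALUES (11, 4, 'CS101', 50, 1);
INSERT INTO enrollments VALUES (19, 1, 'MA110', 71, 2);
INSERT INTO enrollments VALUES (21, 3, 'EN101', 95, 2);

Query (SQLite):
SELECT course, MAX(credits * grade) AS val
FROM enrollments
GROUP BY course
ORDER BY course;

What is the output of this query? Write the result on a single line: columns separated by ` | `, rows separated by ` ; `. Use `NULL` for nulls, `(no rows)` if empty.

For each row compute credits * grade.
Group by course; take MAX of the expression per group.
  CS101: ids {8, 11} → MAX(credits * grade)=168
  EN101: ids {5, 21} → MAX(credits * grade)=190
  HI100: ids {1} → MAX(credits * grade)=159
  MA110: ids {2, 10, 19} → MAX(credits * grade)=142

CS101 | 168 ; EN101 | 190 ; HI100 | 159 ; MA110 | 142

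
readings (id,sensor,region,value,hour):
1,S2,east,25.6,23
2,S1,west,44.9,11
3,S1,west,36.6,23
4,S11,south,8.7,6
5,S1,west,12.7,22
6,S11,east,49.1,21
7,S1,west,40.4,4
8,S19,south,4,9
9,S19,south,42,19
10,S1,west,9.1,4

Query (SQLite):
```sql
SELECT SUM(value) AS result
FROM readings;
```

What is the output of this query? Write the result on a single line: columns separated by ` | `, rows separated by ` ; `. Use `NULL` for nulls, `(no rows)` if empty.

273.1

All value values: [25.6, 44.9, 36.6, 8.7, 12.7, 49.1, 40.4, 4, 42, 9.1].
SUM of non-NULL values = 273.1.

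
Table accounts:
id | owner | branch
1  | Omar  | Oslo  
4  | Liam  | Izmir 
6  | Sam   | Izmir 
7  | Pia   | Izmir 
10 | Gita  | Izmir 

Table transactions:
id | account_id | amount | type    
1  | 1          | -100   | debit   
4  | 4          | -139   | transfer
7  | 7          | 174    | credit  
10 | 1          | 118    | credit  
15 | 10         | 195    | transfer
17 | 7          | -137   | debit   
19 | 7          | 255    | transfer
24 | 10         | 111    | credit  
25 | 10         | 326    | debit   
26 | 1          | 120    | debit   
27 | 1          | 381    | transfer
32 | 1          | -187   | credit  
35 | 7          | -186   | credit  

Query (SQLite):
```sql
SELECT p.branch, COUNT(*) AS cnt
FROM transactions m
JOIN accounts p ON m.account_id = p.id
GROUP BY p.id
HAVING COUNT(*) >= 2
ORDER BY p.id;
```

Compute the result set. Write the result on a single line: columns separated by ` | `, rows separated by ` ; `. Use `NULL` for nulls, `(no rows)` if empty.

Oslo | 5 ; Izmir | 4 ; Izmir | 3

Join each transactions row to its accounts via account_id.
Group joined rows by accounts.id; compute COUNT(*) per group.
HAVING: keep groups with count ≥ 2.
  1: ids {1, 10, 26, 27, 32} → COUNT(*)=5
  4: ids {4} → COUNT(*)=1
  7: ids {7, 17, 19, 35} → COUNT(*)=4
  10: ids {15, 24, 25} → COUNT(*)=3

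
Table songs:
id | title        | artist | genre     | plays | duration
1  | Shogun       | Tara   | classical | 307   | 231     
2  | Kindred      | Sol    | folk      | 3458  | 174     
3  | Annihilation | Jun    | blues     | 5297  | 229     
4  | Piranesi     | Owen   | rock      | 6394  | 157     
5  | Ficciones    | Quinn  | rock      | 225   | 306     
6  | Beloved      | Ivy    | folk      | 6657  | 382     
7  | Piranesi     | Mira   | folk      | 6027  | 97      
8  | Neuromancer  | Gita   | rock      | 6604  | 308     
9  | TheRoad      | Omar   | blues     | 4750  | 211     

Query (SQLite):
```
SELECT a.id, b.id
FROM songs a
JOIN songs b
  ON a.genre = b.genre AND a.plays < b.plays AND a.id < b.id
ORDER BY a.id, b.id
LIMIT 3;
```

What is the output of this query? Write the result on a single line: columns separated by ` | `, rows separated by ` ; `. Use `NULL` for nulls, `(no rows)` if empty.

2 | 6 ; 2 | 7 ; 4 | 8

Pairs (a,b) with same genre, a.plays < b.plays, a.id < b.id.
genre groups: blues:{3,9} classical:{1} folk:{2,6,7} rock:{4,5,8}
Ordered by (a.id, b.id); first 3.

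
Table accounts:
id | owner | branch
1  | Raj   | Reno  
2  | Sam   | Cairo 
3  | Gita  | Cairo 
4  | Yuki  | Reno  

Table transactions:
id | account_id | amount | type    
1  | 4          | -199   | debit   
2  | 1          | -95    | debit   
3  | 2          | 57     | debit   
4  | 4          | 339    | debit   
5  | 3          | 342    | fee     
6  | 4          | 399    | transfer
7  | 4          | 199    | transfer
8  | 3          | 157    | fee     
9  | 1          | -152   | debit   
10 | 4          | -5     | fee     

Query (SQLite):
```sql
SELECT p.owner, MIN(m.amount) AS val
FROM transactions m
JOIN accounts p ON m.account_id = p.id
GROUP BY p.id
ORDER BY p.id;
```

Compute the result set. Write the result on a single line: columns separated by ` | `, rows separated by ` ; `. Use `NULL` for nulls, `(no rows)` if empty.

Join each transactions row to its accounts via account_id.
Group joined rows by accounts.id; compute MIN(m.amount) per group.
  1: ids {2, 9} → MIN(m.amount)=-152
  2: ids {3} → MIN(m.amount)=57
  3: ids {5, 8} → MIN(m.amount)=157
  4: ids {1, 4, 6, 7, 10} → MIN(m.amount)=-199

Raj | -152 ; Sam | 57 ; Gita | 157 ; Yuki | -199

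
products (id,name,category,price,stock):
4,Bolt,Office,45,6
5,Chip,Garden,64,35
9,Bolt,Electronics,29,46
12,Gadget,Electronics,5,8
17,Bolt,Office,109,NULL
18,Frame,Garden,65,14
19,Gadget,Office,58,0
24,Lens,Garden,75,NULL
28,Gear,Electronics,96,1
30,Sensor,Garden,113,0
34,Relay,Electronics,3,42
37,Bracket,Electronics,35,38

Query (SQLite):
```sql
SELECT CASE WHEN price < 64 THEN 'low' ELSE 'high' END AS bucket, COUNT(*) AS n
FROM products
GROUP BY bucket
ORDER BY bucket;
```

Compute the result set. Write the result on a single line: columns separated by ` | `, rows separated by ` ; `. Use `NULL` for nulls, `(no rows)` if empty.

high | 6 ; low | 6

Bucket rows by price < 64 → 'low' else 'high'; count each bucket.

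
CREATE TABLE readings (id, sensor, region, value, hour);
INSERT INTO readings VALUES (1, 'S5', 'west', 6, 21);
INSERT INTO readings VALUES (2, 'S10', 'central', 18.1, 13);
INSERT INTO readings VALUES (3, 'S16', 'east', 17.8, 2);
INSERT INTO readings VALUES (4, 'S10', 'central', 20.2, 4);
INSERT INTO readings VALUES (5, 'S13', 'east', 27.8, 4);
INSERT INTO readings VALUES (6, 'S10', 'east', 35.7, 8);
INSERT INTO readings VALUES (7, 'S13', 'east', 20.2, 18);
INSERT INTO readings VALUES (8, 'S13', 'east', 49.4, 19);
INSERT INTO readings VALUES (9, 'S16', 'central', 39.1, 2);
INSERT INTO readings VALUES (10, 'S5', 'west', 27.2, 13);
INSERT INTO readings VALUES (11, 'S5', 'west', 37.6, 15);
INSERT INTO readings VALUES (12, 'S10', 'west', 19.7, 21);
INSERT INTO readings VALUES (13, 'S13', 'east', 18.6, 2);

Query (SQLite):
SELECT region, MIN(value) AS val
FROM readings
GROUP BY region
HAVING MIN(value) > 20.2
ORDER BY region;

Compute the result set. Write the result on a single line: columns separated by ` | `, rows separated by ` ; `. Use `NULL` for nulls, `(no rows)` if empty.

Partition readings by region; compute MIN(value) within each group.
HAVING: keep groups where MIN(value) > 20.2.
  central: ids {2, 4, 9} → MIN(value)=18.1
  east: ids {3, 5, 6, 7, 8, 13} → MIN(value)=17.8
  west: ids {1, 10, 11, 12} → MIN(value)=6

(no rows)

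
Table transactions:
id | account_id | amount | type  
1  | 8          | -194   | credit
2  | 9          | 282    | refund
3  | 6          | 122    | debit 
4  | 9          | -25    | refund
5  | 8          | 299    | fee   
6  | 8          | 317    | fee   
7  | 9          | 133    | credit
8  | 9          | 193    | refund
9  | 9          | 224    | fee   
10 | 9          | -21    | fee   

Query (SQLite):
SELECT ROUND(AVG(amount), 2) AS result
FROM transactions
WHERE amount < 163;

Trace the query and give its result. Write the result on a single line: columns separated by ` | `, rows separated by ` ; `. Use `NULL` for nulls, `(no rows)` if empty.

3

Rows where amount < 163 → amount values: [-194, 122, -25, 133, -21].
AVG = 15 / 5 (rounded to 2 dp).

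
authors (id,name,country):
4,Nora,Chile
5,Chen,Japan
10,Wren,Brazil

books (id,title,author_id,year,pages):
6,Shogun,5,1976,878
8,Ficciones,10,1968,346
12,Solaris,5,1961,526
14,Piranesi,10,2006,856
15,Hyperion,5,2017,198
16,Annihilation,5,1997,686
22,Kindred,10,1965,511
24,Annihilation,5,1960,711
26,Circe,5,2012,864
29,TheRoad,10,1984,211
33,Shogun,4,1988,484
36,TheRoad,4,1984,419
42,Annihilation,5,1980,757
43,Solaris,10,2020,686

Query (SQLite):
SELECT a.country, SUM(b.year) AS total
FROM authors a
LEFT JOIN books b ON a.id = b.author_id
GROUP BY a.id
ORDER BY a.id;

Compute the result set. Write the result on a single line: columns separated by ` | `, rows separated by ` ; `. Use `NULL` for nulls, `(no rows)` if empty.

Chile | 3972 ; Japan | 13903 ; Brazil | 9943

LEFT JOIN keeps every authors row; unmatched ones get NULL for books columns.
Group by authors.id and compute SUM(b.year). SUM over an all-NULL group is NULL.
  4: ids {33, 36} → SUM(b.year)=3972
  5: ids {6, 12, 15, 16, 24, 26, 42} → SUM(b.year)=13903
  10: ids {8, 14, 22, 29, 43} → SUM(b.year)=9943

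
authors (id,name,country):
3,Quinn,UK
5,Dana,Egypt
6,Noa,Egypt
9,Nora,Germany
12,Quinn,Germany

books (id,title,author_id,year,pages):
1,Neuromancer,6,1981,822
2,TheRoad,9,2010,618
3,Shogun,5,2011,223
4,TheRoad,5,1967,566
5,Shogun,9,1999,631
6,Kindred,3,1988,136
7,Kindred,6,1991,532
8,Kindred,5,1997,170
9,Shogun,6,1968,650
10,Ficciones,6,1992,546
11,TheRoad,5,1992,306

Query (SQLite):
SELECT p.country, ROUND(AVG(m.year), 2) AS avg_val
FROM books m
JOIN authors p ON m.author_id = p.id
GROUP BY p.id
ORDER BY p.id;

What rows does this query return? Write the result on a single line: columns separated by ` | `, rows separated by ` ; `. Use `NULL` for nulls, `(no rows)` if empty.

UK | 1988 ; Egypt | 1991.75 ; Egypt | 1983 ; Germany | 2004.5

Join each books row to its authors via author_id.
Group joined rows by authors.id; compute ROUND(AVG(m.year), 2) per group.
  3: ids {6} → ROUND(AVG(m.year), 2)=1988
  5: ids {3, 4, 8, 11} → ROUND(AVG(m.year), 2)=1991.75
  6: ids {1, 7, 9, 10} → ROUND(AVG(m.year), 2)=1983
  9: ids {2, 5} → ROUND(AVG(m.year), 2)=2004.5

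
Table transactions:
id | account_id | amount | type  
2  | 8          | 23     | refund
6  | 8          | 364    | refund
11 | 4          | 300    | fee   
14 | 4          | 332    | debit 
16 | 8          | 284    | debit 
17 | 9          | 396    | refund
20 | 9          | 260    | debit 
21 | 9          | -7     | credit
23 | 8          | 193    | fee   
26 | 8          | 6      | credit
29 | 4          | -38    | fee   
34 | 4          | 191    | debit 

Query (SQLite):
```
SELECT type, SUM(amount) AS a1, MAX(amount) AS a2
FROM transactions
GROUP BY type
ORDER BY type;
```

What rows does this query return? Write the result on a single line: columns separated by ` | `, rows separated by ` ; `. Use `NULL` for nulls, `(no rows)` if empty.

credit | -1 | 6 ; debit | 1067 | 332 ; fee | 455 | 300 ; refund | 783 | 396

Group transactions by type.
Per group compute: SUM(amount), MAX(amount).
  credit: ids {21, 26} → SUM(amount)=-1, MAX(amount)=6
  debit: ids {14, 16, 20, 34} → SUM(amount)=1067, MAX(amount)=332
  fee: ids {11, 23, 29} → SUM(amount)=455, MAX(amount)=300
  refund: ids {2, 6, 17} → SUM(amount)=783, MAX(amount)=396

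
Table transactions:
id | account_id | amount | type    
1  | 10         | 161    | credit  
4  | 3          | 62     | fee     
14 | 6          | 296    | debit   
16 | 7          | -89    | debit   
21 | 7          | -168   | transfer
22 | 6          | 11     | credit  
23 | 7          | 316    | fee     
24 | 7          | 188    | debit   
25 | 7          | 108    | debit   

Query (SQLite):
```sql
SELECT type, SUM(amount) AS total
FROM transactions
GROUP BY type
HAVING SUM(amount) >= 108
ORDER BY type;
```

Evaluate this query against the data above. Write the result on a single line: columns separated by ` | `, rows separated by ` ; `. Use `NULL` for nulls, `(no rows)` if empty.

credit | 172 ; debit | 503 ; fee | 378

Partition transactions by type; compute SUM(amount) within each group.
HAVING: keep groups where SUM(amount) >= 108.
  credit: ids {1, 22} → SUM(amount)=172
  debit: ids {14, 16, 24, 25} → SUM(amount)=503
  fee: ids {4, 23} → SUM(amount)=378
  transfer: ids {21} → SUM(amount)=-168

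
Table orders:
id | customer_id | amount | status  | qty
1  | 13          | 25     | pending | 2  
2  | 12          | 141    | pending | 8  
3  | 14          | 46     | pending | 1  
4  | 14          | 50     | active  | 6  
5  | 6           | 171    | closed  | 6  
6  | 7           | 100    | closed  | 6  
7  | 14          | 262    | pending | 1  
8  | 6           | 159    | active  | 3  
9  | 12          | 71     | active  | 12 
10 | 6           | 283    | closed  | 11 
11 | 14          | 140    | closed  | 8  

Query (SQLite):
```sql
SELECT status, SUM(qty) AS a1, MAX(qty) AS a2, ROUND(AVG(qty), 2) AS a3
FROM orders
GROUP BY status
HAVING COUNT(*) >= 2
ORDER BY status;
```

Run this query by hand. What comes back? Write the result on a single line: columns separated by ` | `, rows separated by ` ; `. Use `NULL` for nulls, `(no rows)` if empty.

active | 21 | 12 | 7 ; closed | 31 | 11 | 7.75 ; pending | 12 | 8 | 3

Group orders by status.
Per group compute: SUM(qty), MAX(qty), ROUND(AVG(qty), 2).
HAVING: drop groups with fewer than 2 rows.
  active: ids {4, 8, 9} → SUM(qty)=21, MAX(qty)=12, ROUND(AVG(qty), 2)=7
  closed: ids {5, 6, 10, 11} → SUM(qty)=31, MAX(qty)=11, ROUND(AVG(qty), 2)=7.75
  pending: ids {1, 2, 3, 7} → SUM(qty)=12, MAX(qty)=8, ROUND(AVG(qty), 2)=3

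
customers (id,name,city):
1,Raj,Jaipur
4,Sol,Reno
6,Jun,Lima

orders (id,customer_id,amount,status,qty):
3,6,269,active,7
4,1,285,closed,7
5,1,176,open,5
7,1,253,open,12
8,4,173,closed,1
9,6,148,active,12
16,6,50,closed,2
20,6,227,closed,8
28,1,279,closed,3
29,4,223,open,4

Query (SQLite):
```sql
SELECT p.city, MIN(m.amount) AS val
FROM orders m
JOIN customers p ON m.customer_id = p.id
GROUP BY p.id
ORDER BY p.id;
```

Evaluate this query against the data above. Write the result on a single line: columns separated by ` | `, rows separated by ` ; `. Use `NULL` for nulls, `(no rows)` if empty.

Jaipur | 176 ; Reno | 173 ; Lima | 50

Join each orders row to its customers via customer_id.
Group joined rows by customers.id; compute MIN(m.amount) per group.
  1: ids {4, 5, 7, 28} → MIN(m.amount)=176
  4: ids {8, 29} → MIN(m.amount)=173
  6: ids {3, 9, 16, 20} → MIN(m.amount)=50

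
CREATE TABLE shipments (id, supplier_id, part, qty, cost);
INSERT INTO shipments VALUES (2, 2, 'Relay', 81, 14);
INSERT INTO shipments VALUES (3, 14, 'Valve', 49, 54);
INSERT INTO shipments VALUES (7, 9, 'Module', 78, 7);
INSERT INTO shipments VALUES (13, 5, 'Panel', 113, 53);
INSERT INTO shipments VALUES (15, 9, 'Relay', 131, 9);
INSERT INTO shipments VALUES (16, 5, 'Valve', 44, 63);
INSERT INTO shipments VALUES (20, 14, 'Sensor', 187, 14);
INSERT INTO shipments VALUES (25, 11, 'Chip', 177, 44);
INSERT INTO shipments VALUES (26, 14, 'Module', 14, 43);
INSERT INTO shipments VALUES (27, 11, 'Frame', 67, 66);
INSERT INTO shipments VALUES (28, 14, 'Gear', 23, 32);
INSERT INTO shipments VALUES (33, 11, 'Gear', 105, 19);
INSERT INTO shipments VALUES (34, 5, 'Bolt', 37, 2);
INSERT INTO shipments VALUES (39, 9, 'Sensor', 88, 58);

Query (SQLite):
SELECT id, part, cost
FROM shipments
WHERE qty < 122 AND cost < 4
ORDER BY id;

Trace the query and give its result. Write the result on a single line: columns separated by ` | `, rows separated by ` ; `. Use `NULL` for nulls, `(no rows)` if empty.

34 | Bolt | 2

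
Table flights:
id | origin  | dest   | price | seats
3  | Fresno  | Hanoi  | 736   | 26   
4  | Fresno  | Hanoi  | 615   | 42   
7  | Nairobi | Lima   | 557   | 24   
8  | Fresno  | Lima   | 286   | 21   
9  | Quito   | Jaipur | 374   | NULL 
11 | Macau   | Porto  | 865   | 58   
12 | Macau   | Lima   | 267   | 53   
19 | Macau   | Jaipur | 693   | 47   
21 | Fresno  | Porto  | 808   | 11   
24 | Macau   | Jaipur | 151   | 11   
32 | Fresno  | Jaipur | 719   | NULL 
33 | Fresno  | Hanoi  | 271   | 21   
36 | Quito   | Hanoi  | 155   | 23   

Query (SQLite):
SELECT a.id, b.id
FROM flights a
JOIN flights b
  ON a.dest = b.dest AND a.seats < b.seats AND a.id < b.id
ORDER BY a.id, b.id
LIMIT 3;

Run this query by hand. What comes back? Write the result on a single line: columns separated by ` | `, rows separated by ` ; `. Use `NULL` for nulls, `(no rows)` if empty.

Pairs (a,b) with same dest, a.seats < b.seats, a.id < b.id.
dest groups: Hanoi:{3,4,33,36} Jaipur:{9,19,24,32} Lima:{7,8,12} Porto:{11,21}
Ordered by (a.id, b.id); first 3.

3 | 4 ; 7 | 12 ; 8 | 12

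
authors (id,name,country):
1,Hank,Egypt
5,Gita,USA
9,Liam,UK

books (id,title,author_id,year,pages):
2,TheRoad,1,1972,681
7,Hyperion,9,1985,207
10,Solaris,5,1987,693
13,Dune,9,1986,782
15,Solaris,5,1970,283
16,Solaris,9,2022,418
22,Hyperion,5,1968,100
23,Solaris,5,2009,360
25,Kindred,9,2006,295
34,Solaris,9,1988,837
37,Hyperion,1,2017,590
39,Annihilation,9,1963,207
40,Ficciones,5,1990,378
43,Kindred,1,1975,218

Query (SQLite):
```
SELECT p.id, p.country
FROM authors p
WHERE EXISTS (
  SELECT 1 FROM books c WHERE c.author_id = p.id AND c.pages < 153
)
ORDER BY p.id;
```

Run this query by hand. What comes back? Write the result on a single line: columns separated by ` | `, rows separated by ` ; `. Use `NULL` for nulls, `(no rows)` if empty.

5 | USA

For each authors row, check whether any books with matching author_id has pages < 153.
Keep rows where that is true.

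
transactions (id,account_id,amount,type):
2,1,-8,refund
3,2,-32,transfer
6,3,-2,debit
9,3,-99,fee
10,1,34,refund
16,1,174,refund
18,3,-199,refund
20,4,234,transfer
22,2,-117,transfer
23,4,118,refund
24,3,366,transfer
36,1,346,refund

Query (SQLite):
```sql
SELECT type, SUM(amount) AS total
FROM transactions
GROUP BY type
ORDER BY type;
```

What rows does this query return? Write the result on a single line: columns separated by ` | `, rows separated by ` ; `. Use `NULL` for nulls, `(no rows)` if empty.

debit | -2 ; fee | -99 ; refund | 465 ; transfer | 451

Partition transactions by type; compute SUM(amount) within each group.
  debit: ids {6} → SUM(amount)=-2
  fee: ids {9} → SUM(amount)=-99
  refund: ids {2, 10, 16, 18, 23, 36} → SUM(amount)=465
  transfer: ids {3, 20, 22, 24} → SUM(amount)=451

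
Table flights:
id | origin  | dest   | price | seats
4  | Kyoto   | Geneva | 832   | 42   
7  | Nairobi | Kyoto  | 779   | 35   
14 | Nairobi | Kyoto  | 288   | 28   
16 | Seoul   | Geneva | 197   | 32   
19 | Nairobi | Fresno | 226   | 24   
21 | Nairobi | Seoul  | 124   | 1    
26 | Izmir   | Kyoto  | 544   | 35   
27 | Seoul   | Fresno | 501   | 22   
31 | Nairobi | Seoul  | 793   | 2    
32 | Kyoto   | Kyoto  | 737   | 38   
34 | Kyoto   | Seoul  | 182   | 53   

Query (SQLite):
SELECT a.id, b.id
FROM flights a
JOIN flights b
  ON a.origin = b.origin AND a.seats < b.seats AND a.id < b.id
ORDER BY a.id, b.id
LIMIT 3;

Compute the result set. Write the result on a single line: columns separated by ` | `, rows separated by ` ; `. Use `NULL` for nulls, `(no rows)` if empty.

4 | 34 ; 21 | 31 ; 32 | 34

Pairs (a,b) with same origin, a.seats < b.seats, a.id < b.id.
origin groups: Izmir:{26} Kyoto:{4,32,34} Nairobi:{7,14,19,21,31} Seoul:{16,27}
Ordered by (a.id, b.id); first 3.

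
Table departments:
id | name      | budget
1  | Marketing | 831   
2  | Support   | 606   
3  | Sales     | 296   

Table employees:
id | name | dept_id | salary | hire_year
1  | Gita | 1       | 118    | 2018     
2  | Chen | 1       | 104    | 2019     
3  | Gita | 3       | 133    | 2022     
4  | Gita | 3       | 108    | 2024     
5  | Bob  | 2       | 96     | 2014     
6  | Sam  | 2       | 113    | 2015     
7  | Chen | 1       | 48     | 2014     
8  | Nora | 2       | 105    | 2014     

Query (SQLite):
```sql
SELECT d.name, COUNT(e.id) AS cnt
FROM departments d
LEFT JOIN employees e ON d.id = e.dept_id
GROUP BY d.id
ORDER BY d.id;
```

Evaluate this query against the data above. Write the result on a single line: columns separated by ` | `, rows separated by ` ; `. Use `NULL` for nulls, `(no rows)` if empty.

Marketing | 3 ; Support | 3 ; Sales | 2

LEFT JOIN keeps every departments row; unmatched ones get NULL for employees columns.
Group by departments.id and compute COUNT(e.id). COUNT(col) of an all-NULL group is 0.
  1: ids {1, 2, 7} → COUNT(e.id)=3
  2: ids {5, 6, 8} → COUNT(e.id)=3
  3: ids {3, 4} → COUNT(e.id)=2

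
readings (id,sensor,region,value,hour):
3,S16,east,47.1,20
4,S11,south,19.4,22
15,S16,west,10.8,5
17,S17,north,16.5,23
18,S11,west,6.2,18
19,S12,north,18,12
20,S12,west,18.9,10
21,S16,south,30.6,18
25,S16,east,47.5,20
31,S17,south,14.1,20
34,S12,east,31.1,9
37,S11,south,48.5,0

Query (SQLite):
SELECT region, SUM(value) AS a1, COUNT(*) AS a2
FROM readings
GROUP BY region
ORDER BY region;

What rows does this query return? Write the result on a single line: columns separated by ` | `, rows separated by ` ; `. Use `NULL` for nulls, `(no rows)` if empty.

Group readings by region.
Per group compute: SUM(value), COUNT(*).
  east: ids {3, 25, 34} → SUM(value)=125.7, COUNT(*)=3
  north: ids {17, 19} → SUM(value)=34.5, COUNT(*)=2
  south: ids {4, 21, 31, 37} → SUM(value)=112.6, COUNT(*)=4
  west: ids {15, 18, 20} → SUM(value)=35.9, COUNT(*)=3

east | 125.7 | 3 ; north | 34.5 | 2 ; south | 112.6 | 4 ; west | 35.9 | 3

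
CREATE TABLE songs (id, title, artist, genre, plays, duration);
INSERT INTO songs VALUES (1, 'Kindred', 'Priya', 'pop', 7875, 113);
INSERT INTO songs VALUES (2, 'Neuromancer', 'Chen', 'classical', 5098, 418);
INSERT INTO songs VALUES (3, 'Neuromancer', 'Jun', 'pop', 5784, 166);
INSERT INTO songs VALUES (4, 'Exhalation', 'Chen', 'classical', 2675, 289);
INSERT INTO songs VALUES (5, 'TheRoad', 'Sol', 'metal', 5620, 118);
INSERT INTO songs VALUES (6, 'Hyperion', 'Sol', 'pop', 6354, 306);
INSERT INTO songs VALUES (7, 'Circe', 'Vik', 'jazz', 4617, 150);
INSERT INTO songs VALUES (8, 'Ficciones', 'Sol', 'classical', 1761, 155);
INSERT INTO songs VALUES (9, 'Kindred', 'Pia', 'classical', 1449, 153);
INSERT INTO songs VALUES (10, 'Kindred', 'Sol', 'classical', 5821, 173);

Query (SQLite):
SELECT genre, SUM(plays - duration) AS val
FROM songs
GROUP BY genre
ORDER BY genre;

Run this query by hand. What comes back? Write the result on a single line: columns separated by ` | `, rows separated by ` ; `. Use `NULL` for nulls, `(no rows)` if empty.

classical | 15616 ; jazz | 4467 ; metal | 5502 ; pop | 19428

For each row compute plays - duration.
Group by genre; take SUM of the expression per group.
  classical: ids {2, 4, 8, 9, 10} → SUM(plays - duration)=15616
  jazz: ids {7} → SUM(plays - duration)=4467
  metal: ids {5} → SUM(plays - duration)=5502
  pop: ids {1, 3, 6} → SUM(plays - duration)=19428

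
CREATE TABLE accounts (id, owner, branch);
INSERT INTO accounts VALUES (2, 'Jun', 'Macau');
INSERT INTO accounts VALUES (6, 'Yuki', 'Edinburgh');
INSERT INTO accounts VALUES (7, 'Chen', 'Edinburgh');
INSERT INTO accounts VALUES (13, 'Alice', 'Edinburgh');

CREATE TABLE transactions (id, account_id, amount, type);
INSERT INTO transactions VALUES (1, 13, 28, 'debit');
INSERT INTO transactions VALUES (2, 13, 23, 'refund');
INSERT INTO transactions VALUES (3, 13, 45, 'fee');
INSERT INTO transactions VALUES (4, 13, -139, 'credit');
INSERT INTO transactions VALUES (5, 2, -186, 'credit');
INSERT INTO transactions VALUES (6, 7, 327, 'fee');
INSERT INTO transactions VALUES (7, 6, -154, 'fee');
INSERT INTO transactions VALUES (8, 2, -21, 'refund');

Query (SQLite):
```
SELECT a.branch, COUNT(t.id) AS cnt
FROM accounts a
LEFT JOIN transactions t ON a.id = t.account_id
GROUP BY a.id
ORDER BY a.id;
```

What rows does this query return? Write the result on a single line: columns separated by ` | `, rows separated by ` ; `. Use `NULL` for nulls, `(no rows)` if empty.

Macau | 2 ; Edinburgh | 1 ; Edinburgh | 1 ; Edinburgh | 4

LEFT JOIN keeps every accounts row; unmatched ones get NULL for transactions columns.
Group by accounts.id and compute COUNT(t.id). COUNT(col) of an all-NULL group is 0.
  2: ids {5, 8} → COUNT(t.id)=2
  6: ids {7} → COUNT(t.id)=1
  7: ids {6} → COUNT(t.id)=1
  13: ids {1, 2, 3, 4} → COUNT(t.id)=4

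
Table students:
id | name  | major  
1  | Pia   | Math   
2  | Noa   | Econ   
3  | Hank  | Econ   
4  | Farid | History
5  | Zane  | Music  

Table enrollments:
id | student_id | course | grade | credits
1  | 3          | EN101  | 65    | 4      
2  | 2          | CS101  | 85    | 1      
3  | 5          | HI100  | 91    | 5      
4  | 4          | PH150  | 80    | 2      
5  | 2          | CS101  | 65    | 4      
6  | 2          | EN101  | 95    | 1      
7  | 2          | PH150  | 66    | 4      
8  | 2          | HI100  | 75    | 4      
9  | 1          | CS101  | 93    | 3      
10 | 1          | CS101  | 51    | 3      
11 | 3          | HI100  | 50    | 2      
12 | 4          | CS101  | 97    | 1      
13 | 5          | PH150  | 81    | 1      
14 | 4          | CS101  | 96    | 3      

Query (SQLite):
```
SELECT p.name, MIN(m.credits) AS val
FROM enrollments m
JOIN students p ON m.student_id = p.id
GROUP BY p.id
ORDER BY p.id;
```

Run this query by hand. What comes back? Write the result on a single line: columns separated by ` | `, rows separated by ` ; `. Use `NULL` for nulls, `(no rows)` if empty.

Join each enrollments row to its students via student_id.
Group joined rows by students.id; compute MIN(m.credits) per group.
  1: ids {9, 10} → MIN(m.credits)=3
  2: ids {2, 5, 6, 7, 8} → MIN(m.credits)=1
  3: ids {1, 11} → MIN(m.credits)=2
  4: ids {4, 12, 14} → MIN(m.credits)=1
  5: ids {3, 13} → MIN(m.credits)=1

Pia | 3 ; Noa | 1 ; Hank | 2 ; Farid | 1 ; Zane | 1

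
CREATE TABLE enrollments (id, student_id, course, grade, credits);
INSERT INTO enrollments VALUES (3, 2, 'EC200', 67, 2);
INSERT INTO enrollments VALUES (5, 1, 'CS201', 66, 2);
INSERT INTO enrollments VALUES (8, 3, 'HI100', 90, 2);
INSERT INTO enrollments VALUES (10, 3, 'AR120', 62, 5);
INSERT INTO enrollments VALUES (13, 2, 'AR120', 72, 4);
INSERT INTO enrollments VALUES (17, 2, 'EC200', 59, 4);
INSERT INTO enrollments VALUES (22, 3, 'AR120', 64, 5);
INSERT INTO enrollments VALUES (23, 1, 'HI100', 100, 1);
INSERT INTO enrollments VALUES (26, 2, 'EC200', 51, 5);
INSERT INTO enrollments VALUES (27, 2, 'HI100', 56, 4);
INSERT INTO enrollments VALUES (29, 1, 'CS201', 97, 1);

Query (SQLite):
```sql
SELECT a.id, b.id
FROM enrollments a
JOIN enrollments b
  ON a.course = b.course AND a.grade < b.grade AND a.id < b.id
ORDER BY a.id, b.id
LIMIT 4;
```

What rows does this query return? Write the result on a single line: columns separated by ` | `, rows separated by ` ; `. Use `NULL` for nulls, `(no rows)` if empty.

5 | 29 ; 8 | 23 ; 10 | 13 ; 10 | 22

Pairs (a,b) with same course, a.grade < b.grade, a.id < b.id.
course groups: AR120:{10,13,22} CS201:{5,29} EC200:{3,17,26} HI100:{8,23,27}
Ordered by (a.id, b.id); first 4.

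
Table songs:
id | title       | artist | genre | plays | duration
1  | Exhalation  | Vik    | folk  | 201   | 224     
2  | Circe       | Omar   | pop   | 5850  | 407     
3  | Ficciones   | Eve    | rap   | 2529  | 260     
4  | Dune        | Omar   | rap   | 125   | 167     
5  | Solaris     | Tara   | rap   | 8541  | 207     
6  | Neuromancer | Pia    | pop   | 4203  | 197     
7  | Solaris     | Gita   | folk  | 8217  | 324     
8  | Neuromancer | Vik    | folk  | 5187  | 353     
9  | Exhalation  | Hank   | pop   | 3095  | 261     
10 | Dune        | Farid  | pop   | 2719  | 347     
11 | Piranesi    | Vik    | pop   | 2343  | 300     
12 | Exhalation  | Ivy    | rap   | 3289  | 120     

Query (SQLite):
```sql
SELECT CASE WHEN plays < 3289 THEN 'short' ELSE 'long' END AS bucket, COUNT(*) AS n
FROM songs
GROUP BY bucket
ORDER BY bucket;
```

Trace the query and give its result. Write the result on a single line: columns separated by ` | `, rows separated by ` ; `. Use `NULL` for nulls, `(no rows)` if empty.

Bucket rows by plays < 3289 → 'short' else 'long'; count each bucket.

long | 6 ; short | 6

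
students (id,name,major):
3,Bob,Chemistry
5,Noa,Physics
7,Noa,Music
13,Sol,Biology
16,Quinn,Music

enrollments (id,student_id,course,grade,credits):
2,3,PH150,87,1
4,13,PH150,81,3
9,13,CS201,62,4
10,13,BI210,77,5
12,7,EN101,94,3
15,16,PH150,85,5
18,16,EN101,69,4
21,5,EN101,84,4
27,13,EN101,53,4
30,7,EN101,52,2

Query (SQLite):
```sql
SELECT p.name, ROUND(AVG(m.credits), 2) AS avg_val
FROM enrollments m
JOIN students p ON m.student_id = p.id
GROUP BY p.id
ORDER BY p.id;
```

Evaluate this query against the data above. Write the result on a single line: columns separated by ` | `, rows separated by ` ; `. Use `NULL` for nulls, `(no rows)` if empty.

Bob | 1 ; Noa | 4 ; Noa | 2.5 ; Sol | 4 ; Quinn | 4.5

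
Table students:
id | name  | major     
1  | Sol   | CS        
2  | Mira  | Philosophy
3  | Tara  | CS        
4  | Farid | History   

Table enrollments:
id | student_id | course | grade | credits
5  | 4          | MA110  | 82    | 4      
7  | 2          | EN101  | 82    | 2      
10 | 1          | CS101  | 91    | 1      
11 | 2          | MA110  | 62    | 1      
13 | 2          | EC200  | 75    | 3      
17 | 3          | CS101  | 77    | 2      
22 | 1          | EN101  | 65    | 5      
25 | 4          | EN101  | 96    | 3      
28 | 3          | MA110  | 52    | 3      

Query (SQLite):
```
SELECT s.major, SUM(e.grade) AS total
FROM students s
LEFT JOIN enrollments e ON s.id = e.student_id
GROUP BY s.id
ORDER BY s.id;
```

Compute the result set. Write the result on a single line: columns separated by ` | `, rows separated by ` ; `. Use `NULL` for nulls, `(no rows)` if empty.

CS | 156 ; Philosophy | 219 ; CS | 129 ; History | 178

LEFT JOIN keeps every students row; unmatched ones get NULL for enrollments columns.
Group by students.id and compute SUM(e.grade). SUM over an all-NULL group is NULL.
  1: ids {10, 22} → SUM(e.grade)=156
  2: ids {7, 11, 13} → SUM(e.grade)=219
  3: ids {17, 28} → SUM(e.grade)=129
  4: ids {5, 25} → SUM(e.grade)=178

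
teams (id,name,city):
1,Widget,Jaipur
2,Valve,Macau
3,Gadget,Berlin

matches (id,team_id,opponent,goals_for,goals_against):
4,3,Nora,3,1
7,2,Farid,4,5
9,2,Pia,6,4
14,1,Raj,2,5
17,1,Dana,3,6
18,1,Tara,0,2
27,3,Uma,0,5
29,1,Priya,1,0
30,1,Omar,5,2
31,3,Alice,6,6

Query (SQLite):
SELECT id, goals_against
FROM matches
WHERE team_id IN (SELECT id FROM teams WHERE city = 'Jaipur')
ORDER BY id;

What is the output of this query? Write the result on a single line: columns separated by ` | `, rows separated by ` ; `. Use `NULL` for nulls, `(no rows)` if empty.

14 | 5 ; 17 | 6 ; 18 | 2 ; 29 | 0 ; 30 | 2

Inner query: teams.id where city = 'Jaipur'.
Outer: keep matches rows whose team_id is in that set.
Inner query → {1}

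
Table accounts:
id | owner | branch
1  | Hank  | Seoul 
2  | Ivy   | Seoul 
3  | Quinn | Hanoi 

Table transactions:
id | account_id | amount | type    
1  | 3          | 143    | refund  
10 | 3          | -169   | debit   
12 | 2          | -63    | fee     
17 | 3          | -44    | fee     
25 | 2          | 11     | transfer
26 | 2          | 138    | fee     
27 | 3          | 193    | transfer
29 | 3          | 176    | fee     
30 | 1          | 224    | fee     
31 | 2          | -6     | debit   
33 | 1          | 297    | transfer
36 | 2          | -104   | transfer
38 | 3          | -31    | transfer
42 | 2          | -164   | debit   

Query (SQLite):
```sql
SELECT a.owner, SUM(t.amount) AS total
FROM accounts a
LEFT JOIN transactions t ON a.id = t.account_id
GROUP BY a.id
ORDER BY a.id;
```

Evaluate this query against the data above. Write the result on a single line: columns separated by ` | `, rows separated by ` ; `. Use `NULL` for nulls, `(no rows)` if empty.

LEFT JOIN keeps every accounts row; unmatched ones get NULL for transactions columns.
Group by accounts.id and compute SUM(t.amount). SUM over an all-NULL group is NULL.
  1: ids {30, 33} → SUM(t.amount)=521
  2: ids {12, 25, 26, 31, 36, 42} → SUM(t.amount)=-188
  3: ids {1, 10, 17, 27, 29, 38} → SUM(t.amount)=268

Hank | 521 ; Ivy | -188 ; Quinn | 268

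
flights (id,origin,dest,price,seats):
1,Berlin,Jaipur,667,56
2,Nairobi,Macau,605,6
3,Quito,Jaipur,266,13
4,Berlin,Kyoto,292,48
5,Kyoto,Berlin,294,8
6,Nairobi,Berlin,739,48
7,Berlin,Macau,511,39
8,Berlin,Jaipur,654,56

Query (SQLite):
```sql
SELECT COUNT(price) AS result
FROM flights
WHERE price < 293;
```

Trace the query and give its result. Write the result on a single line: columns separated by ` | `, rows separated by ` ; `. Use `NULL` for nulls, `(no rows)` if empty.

Rows where price < 293 → price values: [266, 292].
COUNT(price) counts non-NULL values → 2.

2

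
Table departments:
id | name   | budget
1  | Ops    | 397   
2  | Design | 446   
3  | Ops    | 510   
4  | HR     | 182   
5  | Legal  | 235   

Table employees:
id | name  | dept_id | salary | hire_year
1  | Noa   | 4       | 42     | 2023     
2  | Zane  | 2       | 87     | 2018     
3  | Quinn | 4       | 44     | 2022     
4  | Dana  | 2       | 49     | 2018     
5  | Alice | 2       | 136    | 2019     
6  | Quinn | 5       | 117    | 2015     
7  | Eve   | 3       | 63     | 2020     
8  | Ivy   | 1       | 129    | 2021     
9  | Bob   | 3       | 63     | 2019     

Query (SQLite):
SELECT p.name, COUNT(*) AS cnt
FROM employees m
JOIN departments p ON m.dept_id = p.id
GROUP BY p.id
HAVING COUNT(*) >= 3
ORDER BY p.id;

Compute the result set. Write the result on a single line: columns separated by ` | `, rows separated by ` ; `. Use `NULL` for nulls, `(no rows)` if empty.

Join each employees row to its departments via dept_id.
Group joined rows by departments.id; compute COUNT(*) per group.
HAVING: keep groups with count ≥ 3.
  1: ids {8} → COUNT(*)=1
  2: ids {2, 4, 5} → COUNT(*)=3
  3: ids {7, 9} → COUNT(*)=2
  4: ids {1, 3} → COUNT(*)=2
  5: ids {6} → COUNT(*)=1

Design | 3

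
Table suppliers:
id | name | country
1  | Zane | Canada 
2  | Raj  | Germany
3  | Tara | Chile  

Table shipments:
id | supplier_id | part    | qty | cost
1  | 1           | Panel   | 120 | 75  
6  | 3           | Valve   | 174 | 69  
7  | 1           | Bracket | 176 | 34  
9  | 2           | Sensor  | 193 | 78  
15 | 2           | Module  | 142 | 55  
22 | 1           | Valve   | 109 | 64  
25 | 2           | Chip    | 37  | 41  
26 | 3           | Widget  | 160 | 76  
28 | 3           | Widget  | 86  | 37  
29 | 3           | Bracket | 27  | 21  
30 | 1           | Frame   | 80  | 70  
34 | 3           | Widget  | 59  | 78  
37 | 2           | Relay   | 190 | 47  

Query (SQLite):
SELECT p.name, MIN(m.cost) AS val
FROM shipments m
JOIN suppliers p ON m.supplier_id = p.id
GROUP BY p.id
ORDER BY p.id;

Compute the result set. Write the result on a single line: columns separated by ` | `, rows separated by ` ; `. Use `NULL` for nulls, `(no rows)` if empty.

Join each shipments row to its suppliers via supplier_id.
Group joined rows by suppliers.id; compute MIN(m.cost) per group.
  1: ids {1, 7, 22, 30} → MIN(m.cost)=34
  2: ids {9, 15, 25, 37} → MIN(m.cost)=41
  3: ids {6, 26, 28, 29, 34} → MIN(m.cost)=21

Zane | 34 ; Raj | 41 ; Tara | 21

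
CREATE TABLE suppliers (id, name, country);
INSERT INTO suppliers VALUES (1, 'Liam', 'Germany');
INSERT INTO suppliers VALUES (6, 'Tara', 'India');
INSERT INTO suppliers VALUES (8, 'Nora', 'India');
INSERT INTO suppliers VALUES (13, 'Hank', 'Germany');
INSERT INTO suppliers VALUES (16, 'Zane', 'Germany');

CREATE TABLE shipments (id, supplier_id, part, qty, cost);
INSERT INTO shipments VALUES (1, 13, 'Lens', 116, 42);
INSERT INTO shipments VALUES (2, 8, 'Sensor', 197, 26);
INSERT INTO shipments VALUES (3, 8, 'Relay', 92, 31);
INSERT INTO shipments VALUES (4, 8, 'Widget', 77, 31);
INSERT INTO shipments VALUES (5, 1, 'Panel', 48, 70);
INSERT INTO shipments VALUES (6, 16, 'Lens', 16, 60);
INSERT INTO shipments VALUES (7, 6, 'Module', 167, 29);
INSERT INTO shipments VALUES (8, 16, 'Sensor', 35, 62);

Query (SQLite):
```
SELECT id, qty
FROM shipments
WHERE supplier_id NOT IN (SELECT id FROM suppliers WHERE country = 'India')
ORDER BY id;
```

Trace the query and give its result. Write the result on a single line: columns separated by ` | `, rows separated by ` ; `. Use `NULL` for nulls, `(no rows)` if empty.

Inner query: suppliers.id where country = 'India'.
Outer: keep shipments rows whose supplier_id is not in that set.
Inner query → {6, 8}

1 | 116 ; 5 | 48 ; 6 | 16 ; 8 | 35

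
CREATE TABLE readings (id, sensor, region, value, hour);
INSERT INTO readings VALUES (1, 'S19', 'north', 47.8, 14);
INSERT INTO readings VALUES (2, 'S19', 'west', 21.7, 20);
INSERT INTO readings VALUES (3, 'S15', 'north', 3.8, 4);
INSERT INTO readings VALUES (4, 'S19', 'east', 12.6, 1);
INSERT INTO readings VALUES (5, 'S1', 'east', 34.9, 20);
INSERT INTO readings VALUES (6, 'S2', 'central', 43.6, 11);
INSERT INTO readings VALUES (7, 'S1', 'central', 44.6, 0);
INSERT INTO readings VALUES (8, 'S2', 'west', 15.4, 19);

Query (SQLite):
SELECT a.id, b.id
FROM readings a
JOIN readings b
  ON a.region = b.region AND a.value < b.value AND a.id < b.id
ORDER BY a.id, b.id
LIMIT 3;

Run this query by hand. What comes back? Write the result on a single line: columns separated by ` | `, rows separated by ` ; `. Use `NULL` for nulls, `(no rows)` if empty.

4 | 5 ; 6 | 7

Pairs (a,b) with same region, a.value < b.value, a.id < b.id.
region groups: central:{6,7} east:{4,5} north:{1,3} west:{2,8}
Ordered by (a.id, b.id); first 3.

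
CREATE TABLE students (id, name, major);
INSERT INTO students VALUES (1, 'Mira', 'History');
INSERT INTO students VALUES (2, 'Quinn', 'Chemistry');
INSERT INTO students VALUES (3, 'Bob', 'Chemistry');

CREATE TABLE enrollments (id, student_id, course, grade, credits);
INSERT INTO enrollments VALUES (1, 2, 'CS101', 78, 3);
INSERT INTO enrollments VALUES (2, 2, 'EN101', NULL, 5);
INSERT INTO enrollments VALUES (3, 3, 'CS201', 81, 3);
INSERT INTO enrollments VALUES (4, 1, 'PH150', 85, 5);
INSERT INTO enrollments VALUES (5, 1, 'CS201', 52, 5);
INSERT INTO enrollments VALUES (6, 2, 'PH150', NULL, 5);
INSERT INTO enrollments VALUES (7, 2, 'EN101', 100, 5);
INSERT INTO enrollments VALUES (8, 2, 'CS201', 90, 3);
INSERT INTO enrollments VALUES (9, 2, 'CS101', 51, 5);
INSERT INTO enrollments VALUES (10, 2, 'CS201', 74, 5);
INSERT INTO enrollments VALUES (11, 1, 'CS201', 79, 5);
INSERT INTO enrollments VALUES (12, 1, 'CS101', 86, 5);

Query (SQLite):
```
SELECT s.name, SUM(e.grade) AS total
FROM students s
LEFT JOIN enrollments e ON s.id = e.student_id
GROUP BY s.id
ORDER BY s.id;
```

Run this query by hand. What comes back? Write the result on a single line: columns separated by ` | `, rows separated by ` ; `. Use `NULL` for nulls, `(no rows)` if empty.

LEFT JOIN keeps every students row; unmatched ones get NULL for enrollments columns.
Group by students.id and compute SUM(e.grade). SUM over an all-NULL group is NULL.
  1: ids {4, 5, 11, 12} → SUM(e.grade)=302
  2: ids {1, 2, 6, 7, 8, 9, 10} → SUM(e.grade)=393
  3: ids {3} → SUM(e.grade)=81

Mira | 302 ; Quinn | 393 ; Bob | 81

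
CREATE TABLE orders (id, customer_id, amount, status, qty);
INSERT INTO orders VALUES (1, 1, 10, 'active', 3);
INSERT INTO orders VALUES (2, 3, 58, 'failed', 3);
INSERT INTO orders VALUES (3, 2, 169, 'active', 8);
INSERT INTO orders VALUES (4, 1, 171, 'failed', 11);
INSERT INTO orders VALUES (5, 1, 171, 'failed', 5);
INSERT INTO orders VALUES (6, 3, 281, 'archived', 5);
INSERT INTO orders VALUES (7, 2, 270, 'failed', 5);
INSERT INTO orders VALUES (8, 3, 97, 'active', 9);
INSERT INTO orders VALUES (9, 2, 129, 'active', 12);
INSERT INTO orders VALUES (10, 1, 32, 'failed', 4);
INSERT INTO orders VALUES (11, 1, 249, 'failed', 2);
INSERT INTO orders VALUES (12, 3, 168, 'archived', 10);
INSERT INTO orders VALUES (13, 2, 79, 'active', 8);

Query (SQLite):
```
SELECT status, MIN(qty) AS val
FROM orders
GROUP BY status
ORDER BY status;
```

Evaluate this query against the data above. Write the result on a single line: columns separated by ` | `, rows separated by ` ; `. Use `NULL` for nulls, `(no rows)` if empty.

active | 3 ; archived | 5 ; failed | 2

Partition orders by status; compute MIN(qty) within each group.
  active: ids {1, 3, 8, 9, 13} → MIN(qty)=3
  archived: ids {6, 12} → MIN(qty)=5
  failed: ids {2, 4, 5, 7, 10, 11} → MIN(qty)=2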